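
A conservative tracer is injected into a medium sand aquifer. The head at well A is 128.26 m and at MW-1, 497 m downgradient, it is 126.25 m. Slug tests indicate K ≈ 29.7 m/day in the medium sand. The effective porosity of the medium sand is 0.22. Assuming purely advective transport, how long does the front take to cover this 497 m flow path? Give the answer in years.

2.49

Hydraulic gradient i = (128.26 − 126.25) / 497 = 2.01 / 497 = 0.004044.
Darcy flux q = K · i = 29.70 × 0.004044 = 0.1201 m/day.
Seepage velocity v = q / n_e = 0.1201 / 0.22 = 0.5460 m/day.
Travel time t = L / v = 497 / 0.5460 = 910.3 days = 2.492 years.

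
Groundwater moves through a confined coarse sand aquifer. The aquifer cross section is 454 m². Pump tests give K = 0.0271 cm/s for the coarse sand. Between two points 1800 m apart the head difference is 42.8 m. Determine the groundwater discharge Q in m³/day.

Convert K: 0.0271 cm/s × 864 = 23.41 m/day.
Hydraulic gradient i = Δh / L = 42.8 / 1800 = 0.02378.
Darcy's law: Q = K · A · i = 23.41 × 454.0 × 0.02378 = 252.8 m³/day.

253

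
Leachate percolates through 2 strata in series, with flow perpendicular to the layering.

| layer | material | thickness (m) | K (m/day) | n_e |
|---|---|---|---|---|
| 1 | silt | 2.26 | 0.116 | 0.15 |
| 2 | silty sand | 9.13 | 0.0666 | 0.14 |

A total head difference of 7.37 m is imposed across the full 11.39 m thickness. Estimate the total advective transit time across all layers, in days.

With flow normal to the layers, continuity requires the same specific discharge q through every layer.
Σ(b_i/K_i) = 2.26/0.116 + 9.13/0.0666 = 156.6 d.
q = Δh / Σ(b_i/K_i) = 7.37 / 156.6 = 0.04707 m/day.
In each layer the seepage velocity is v_i = q/n_i, so the layer transit time is t_i = b_i·n_i / q:
  layer 1 (silt): t_1 = 2.26 × 0.15 / 0.04707 = 7.202 d
  layer 2 (silty sand): t_2 = 9.13 × 0.14 / 0.04707 = 27.15 d
Total t = Σ t_i = 34.36 days.

34.4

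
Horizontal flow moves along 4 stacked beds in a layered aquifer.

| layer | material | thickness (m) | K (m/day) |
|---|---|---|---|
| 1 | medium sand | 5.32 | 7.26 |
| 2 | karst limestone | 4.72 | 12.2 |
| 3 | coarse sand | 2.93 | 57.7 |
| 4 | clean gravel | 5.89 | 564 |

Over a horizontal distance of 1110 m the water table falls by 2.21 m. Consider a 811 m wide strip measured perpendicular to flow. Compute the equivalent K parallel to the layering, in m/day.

Flow is parallel to layering, so each bed carries its own Darcy discharge and the transmissivities add.
Σ(K_i·b_i) = 7.26×5.32 + 12.2×4.72 + 57.7×2.93 + 564×5.89 = 3587 m²/day.
Total thickness b = 18.86 m, so K_eq = Σ(K_i·b_i)/b = 190.2 m/day.

190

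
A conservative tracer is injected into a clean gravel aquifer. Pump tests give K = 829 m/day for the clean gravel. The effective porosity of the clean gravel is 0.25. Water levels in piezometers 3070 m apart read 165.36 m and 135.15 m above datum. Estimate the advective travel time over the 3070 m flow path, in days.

Hydraulic gradient i = (165.36 − 135.15) / 3070 = 30.21 / 3070 = 0.009840.
Darcy flux q = K · i = 829.0 × 0.009840 = 8.158 m/day.
Seepage velocity v = q / n_e = 8.158 / 0.25 = 32.63 m/day.
Travel time t = L / v = 3070 / 32.63 = 94.08 days.

94.1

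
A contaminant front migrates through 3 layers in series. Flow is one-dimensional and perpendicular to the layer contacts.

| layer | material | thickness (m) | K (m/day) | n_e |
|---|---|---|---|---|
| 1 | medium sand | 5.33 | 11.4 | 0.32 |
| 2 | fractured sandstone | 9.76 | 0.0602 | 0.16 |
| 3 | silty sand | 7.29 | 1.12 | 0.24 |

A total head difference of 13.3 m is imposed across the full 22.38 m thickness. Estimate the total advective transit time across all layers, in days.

With flow normal to the layers, continuity requires the same specific discharge q through every layer.
Σ(b_i/K_i) = 5.33/11.4 + 9.76/0.0602 + 7.29/1.12 = 169.1 d.
q = Δh / Σ(b_i/K_i) = 13.3 / 169.1 = 0.07865 m/day.
In each layer the seepage velocity is v_i = q/n_i, so the layer transit time is t_i = b_i·n_i / q:
  layer 1 (medium sand): t_1 = 5.33 × 0.32 / 0.07865 = 21.69 d
  layer 2 (fractured sandstone): t_2 = 9.76 × 0.16 / 0.07865 = 19.85 d
  layer 3 (silty sand): t_3 = 7.29 × 0.24 / 0.07865 = 22.25 d
Total t = Σ t_i = 63.79 days.

63.8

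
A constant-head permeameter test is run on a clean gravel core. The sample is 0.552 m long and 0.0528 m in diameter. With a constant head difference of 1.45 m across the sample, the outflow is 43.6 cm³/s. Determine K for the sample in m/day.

655

Cross-sectional area A = π·(d/2)² = π × (0.0528/2)² = 0.002190 m².
Convert discharge: 43.6 cm³/s = 4.360e-05 m³/s.
Darcy's law rearranged: K = Q·L / (A·Δh) = 4.360e-05 × 0.552 / (0.002190 × 1.45) = 0.007581 m/s = 655.0 m/day.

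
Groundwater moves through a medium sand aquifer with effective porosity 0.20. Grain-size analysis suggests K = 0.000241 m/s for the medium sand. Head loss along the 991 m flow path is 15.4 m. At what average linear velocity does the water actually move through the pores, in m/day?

Convert K: 0.000241 m/s × 86400 = 20.82 m/day.
Hydraulic gradient i = Δh / L = 15.4 / 991 = 0.01554.
Darcy flux q = K · i = 20.82 × 0.01554 = 0.3236 m/day.
Seepage velocity v = q / n_e = 0.3236 / 0.20 = 1.618 m/day.

1.62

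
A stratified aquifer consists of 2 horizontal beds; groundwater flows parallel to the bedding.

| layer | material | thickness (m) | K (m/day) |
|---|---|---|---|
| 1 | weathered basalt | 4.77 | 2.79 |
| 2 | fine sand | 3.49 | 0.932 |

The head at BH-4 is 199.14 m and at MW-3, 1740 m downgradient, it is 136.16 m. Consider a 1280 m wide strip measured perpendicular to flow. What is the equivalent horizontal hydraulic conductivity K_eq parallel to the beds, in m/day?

2.00

Flow is parallel to layering, so each bed carries its own Darcy discharge and the transmissivities add.
Σ(K_i·b_i) = 2.79×4.77 + 0.932×3.49 = 16.56 m²/day.
Total thickness b = 8.260 m, so K_eq = Σ(K_i·b_i)/b = 2.005 m/day.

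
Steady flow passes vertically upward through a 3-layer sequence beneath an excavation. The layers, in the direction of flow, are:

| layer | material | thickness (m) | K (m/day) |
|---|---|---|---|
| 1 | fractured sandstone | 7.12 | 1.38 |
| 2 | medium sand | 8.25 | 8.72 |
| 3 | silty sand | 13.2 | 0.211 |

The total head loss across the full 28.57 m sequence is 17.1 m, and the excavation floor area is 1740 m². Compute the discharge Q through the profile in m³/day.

433

Flow is perpendicular to layering, so the layers act in series and the equivalent K is the thickness-weighted harmonic mean.
Total thickness L = 7.12 + 8.25 + 13.2 = 28.57 m.
Σ(b_i/K_i) = 7.12/1.38 + 8.25/8.72 + 13.2/0.211 = 68.66 d.
K_eq = L / Σ(b_i/K_i) = 28.57 / 68.66 = 0.4161 m/day.
Q = K_eq · A · (Δh/L) = 0.4161 × 1740 × (17.1/28.57) = 433.3 m³/day.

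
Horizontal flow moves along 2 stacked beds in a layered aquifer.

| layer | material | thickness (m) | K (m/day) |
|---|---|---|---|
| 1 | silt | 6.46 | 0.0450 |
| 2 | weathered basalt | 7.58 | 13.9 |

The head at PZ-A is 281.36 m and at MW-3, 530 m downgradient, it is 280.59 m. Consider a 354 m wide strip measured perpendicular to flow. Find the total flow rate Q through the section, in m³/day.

54.3

Flow is parallel to layering, so each bed carries its own Darcy discharge and the transmissivities add.
Σ(K_i·b_i) = 0.0450×6.46 + 13.9×7.58 = 105.7 m²/day.
Hydraulic gradient i = (281.36 − 280.59) / 530 = 0.77 / 530 = 0.001453.
Q = Σ(K_i·b_i) · W · i = 105.7 × 354 × 0.001453 = 54.34 m³/day.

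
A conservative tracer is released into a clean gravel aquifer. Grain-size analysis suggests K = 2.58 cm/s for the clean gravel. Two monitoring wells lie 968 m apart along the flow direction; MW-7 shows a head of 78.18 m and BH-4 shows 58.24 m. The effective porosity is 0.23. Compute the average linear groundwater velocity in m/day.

200

Convert K: 2.58 cm/s × 864 = 2229 m/day.
Hydraulic gradient i = (78.18 − 58.24) / 968 = 19.94 / 968 = 0.02060.
Darcy flux q = K · i = 2229 × 0.02060 = 45.92 m/day.
Seepage velocity v = q / n_e = 45.92 / 0.23 = 199.6 m/day.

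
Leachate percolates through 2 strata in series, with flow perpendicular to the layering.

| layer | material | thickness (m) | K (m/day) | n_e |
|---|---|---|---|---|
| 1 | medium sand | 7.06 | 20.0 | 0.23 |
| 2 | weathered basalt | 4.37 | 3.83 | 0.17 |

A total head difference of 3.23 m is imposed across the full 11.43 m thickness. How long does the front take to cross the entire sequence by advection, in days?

With flow normal to the layers, continuity requires the same specific discharge q through every layer.
Σ(b_i/K_i) = 7.06/20.0 + 4.37/3.83 = 1.494 d.
q = Δh / Σ(b_i/K_i) = 3.23 / 1.494 = 2.162 m/day.
In each layer the seepage velocity is v_i = q/n_i, so the layer transit time is t_i = b_i·n_i / q:
  layer 1 (medium sand): t_1 = 7.06 × 0.23 / 2.162 = 0.7511 d
  layer 2 (weathered basalt): t_2 = 4.37 × 0.17 / 2.162 = 0.3436 d
Total t = Σ t_i = 1.095 days.

1.09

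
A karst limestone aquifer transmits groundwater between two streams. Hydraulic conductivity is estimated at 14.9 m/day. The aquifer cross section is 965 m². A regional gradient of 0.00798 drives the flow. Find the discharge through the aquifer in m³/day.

115

Hydraulic gradient i = 0.00798.
Darcy's law: Q = K · A · i = 14.90 × 965.0 × 0.007980 = 114.7 m³/day.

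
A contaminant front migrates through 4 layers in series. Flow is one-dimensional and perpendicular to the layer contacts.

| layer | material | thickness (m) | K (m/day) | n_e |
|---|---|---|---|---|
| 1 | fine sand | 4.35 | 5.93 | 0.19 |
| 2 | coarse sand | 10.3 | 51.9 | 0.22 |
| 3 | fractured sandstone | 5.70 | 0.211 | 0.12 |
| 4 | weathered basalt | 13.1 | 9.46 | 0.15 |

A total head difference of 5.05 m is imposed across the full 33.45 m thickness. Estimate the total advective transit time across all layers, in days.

With flow normal to the layers, continuity requires the same specific discharge q through every layer.
Σ(b_i/K_i) = 4.35/5.93 + 10.3/51.9 + 5.70/0.211 + 13.1/9.46 = 29.33 d.
q = Δh / Σ(b_i/K_i) = 5.05 / 29.33 = 0.1722 m/day.
In each layer the seepage velocity is v_i = q/n_i, so the layer transit time is t_i = b_i·n_i / q:
  layer 1 (fine sand): t_1 = 4.35 × 0.19 / 0.1722 = 4.800 d
  layer 2 (coarse sand): t_2 = 10.3 × 0.22 / 0.1722 = 13.16 d
  layer 3 (fractured sandstone): t_3 = 5.70 × 0.12 / 0.1722 = 3.973 d
  layer 4 (weathered basalt): t_4 = 13.1 × 0.15 / 0.1722 = 11.41 d
Total t = Σ t_i = 33.35 days.

33.3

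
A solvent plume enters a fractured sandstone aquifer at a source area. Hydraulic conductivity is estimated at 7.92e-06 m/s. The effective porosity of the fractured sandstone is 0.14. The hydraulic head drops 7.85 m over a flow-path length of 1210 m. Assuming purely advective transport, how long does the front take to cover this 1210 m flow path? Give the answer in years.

104

Convert K: 7.92e-06 m/s × 86400 = 0.6843 m/day.
Hydraulic gradient i = Δh / L = 7.85 / 1210 = 0.006488.
Darcy flux q = K · i = 0.6843 × 0.006488 = 0.004439 m/day.
Seepage velocity v = q / n_e = 0.004439 / 0.14 = 0.03171 m/day.
Travel time t = L / v = 1210 / 0.03171 = 38158 days = 104.5 years.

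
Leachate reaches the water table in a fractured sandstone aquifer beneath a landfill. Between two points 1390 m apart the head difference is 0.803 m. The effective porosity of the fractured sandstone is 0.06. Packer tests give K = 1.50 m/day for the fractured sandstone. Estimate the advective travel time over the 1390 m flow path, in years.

Hydraulic gradient i = Δh / L = 0.803 / 1390 = 0.0005777.
Darcy flux q = K · i = 1.500 × 0.0005777 = 0.0008665 m/day.
Seepage velocity v = q / n_e = 0.0008665 / 0.06 = 0.01444 m/day.
Travel time t = L / v = 1390 / 0.01444 = 96244 days = 263.5 years.

264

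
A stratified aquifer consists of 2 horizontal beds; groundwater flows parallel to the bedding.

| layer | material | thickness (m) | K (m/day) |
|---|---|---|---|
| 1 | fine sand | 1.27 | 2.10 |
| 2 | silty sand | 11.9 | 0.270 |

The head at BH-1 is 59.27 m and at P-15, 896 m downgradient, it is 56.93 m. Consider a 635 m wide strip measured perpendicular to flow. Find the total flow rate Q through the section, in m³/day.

9.75

Flow is parallel to layering, so each bed carries its own Darcy discharge and the transmissivities add.
Σ(K_i·b_i) = 2.10×1.27 + 0.270×11.9 = 5.880 m²/day.
Hydraulic gradient i = (59.27 − 56.93) / 896 = 2.34 / 896 = 0.002612.
Q = Σ(K_i·b_i) · W · i = 5.880 × 635 × 0.002612 = 9.751 m³/day.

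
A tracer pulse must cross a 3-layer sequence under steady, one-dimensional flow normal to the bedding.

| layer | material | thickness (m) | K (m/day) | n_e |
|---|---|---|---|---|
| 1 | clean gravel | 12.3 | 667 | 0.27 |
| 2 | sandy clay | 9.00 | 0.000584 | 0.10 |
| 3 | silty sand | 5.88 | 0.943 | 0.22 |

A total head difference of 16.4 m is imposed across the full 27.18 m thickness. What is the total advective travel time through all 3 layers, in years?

14.2

With flow normal to the layers, continuity requires the same specific discharge q through every layer.
Σ(b_i/K_i) = 12.3/667 + 9.00/0.000584 + 5.88/0.943 = 15417 d.
q = Δh / Σ(b_i/K_i) = 16.4 / 15417 = 0.001064 m/day.
In each layer the seepage velocity is v_i = q/n_i, so the layer transit time is t_i = b_i·n_i / q:
  layer 1 (clean gravel): t_1 = 12.3 × 0.27 / 0.001064 = 3122 d
  layer 2 (sandy clay): t_2 = 9.00 × 0.10 / 0.001064 = 846.1 d
  layer 3 (silty sand): t_3 = 5.88 × 0.22 / 0.001064 = 1216 d
Total t = Σ t_i = 5184 days = 14.19 years.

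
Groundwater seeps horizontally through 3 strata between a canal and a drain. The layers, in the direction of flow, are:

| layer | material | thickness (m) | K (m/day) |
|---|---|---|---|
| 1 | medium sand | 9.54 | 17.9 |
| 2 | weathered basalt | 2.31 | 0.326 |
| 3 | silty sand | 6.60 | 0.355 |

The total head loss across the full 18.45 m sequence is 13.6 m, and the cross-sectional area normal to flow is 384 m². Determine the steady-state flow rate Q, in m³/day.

Flow is perpendicular to layering, so the layers act in series and the equivalent K is the thickness-weighted harmonic mean.
Total thickness L = 9.54 + 2.31 + 6.60 = 18.45 m.
Σ(b_i/K_i) = 9.54/17.9 + 2.31/0.326 + 6.60/0.355 = 26.21 d.
K_eq = L / Σ(b_i/K_i) = 18.45 / 26.21 = 0.7039 m/day.
Q = K_eq · A · (Δh/L) = 0.7039 × 384 × (13.6/18.45) = 199.2 m³/day.

199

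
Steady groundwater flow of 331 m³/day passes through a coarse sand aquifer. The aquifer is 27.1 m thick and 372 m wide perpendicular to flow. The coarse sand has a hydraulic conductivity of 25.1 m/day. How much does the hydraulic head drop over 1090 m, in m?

1.43

Cross-sectional area A = 372 × 27.1 = 10081 m².
From Q = K·A·i, i = Q / (K·A) = 331 / (25.10 × 10081) = 0.001308.
Head loss Δh = i · L = 0.001308 × 1090 = 1.426 m.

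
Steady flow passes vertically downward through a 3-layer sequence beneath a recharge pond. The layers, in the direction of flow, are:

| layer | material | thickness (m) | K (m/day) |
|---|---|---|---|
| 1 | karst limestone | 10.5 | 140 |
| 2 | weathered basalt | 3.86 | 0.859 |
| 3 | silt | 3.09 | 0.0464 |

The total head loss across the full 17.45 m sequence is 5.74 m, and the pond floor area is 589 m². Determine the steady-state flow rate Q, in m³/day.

47.5

Flow is perpendicular to layering, so the layers act in series and the equivalent K is the thickness-weighted harmonic mean.
Total thickness L = 10.5 + 3.86 + 3.09 = 17.45 m.
Σ(b_i/K_i) = 10.5/140 + 3.86/0.859 + 3.09/0.0464 = 71.16 d.
K_eq = L / Σ(b_i/K_i) = 17.45 / 71.16 = 0.2452 m/day.
Q = K_eq · A · (Δh/L) = 0.2452 × 589 × (5.74/17.45) = 47.51 m³/day.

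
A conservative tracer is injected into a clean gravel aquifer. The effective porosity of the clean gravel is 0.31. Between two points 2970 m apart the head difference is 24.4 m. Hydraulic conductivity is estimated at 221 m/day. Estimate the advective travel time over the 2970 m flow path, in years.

1.39

Hydraulic gradient i = Δh / L = 24.4 / 2970 = 0.008215.
Darcy flux q = K · i = 221.0 × 0.008215 = 1.816 m/day.
Seepage velocity v = q / n_e = 1.816 / 0.31 = 5.857 m/day.
Travel time t = L / v = 2970 / 5.857 = 507.1 days = 1.388 years.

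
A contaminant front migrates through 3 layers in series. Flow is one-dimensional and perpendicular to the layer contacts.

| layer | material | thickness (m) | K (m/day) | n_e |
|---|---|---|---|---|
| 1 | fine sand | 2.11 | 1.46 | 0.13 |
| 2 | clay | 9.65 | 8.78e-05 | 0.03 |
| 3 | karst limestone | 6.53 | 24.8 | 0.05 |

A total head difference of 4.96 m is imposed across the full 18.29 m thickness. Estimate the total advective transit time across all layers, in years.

54.0

With flow normal to the layers, continuity requires the same specific discharge q through every layer.
Σ(b_i/K_i) = 2.11/1.46 + 9.65/8.78e-05 + 6.53/24.8 = 1.099e+05 d.
q = Δh / Σ(b_i/K_i) = 4.96 / 1.099e+05 = 4.513e-05 m/day.
In each layer the seepage velocity is v_i = q/n_i, so the layer transit time is t_i = b_i·n_i / q:
  layer 1 (fine sand): t_1 = 2.11 × 0.13 / 4.513e-05 = 6078 d
  layer 2 (clay): t_2 = 9.65 × 0.03 / 4.513e-05 = 6415 d
  layer 3 (karst limestone): t_3 = 6.53 × 0.05 / 4.513e-05 = 7235 d
Total t = Σ t_i = 19729 days = 54.01 years.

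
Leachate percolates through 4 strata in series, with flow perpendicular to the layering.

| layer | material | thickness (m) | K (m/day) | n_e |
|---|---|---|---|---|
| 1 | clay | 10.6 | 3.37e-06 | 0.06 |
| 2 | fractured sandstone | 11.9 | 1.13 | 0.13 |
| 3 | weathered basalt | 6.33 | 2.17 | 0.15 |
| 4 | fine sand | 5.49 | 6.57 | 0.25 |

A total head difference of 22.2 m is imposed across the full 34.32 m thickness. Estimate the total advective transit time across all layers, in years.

1750

With flow normal to the layers, continuity requires the same specific discharge q through every layer.
Σ(b_i/K_i) = 10.6/3.37e-06 + 11.9/1.13 + 6.33/2.17 + 5.49/6.57 = 3.145e+06 d.
q = Δh / Σ(b_i/K_i) = 22.2 / 3.145e+06 = 7.058e-06 m/day.
In each layer the seepage velocity is v_i = q/n_i, so the layer transit time is t_i = b_i·n_i / q:
  layer 1 (clay): t_1 = 10.6 × 0.06 / 7.058e-06 = 90112 d
  layer 2 (fractured sandstone): t_2 = 11.9 × 0.13 / 7.058e-06 = 2.192e+05 d
  layer 3 (weathered basalt): t_3 = 6.33 × 0.15 / 7.058e-06 = 1.345e+05 d
  layer 4 (fine sand): t_4 = 5.49 × 0.25 / 7.058e-06 = 1.945e+05 d
Total t = Σ t_i = 6.383e+05 days = 1748 years.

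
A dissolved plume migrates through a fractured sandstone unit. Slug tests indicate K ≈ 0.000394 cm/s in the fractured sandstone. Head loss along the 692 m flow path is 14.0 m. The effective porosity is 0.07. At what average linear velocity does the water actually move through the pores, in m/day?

Convert K: 0.000394 cm/s × 864 = 0.3404 m/day.
Hydraulic gradient i = Δh / L = 14.0 / 692 = 0.02023.
Darcy flux q = K · i = 0.3404 × 0.02023 = 0.006887 m/day.
Seepage velocity v = q / n_e = 0.006887 / 0.07 = 0.09839 m/day.

0.0984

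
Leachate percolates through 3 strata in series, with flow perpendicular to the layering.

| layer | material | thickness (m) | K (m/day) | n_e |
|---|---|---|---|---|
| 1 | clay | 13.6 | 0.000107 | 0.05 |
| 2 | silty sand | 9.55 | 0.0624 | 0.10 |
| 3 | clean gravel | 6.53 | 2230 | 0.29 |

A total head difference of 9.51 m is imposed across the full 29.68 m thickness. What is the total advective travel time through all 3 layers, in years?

With flow normal to the layers, continuity requires the same specific discharge q through every layer.
Σ(b_i/K_i) = 13.6/0.000107 + 9.55/0.0624 + 6.53/2230 = 1.273e+05 d.
q = Δh / Σ(b_i/K_i) = 9.51 / 1.273e+05 = 7.473e-05 m/day.
In each layer the seepage velocity is v_i = q/n_i, so the layer transit time is t_i = b_i·n_i / q:
  layer 1 (clay): t_1 = 13.6 × 0.05 / 7.473e-05 = 9099 d
  layer 2 (silty sand): t_2 = 9.55 × 0.10 / 7.473e-05 = 12779 d
  layer 3 (clean gravel): t_3 = 6.53 × 0.29 / 7.473e-05 = 25340 d
Total t = Σ t_i = 47218 days = 129.3 years.

129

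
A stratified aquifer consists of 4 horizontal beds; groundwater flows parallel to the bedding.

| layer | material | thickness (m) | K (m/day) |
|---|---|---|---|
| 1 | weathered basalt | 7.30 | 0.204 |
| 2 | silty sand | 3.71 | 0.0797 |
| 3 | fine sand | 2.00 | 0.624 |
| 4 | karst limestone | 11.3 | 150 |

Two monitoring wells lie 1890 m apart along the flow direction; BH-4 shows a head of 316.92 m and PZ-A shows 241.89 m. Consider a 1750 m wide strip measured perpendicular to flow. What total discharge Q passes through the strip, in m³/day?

118000

Flow is parallel to layering, so each bed carries its own Darcy discharge and the transmissivities add.
Σ(K_i·b_i) = 0.204×7.30 + 0.0797×3.71 + 0.624×2.00 + 150×11.3 = 1698 m²/day.
Hydraulic gradient i = (316.92 − 241.89) / 1890 = 75.03 / 1890 = 0.03970.
Q = Σ(K_i·b_i) · W · i = 1698 × 1750 × 0.03970 = 1.180e+05 m³/day.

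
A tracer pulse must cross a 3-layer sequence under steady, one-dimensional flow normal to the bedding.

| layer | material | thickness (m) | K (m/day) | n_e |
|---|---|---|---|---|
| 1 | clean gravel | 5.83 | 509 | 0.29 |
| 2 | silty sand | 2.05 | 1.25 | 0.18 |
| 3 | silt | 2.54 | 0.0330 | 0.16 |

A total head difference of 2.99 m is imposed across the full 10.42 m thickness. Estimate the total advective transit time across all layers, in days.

64.8

With flow normal to the layers, continuity requires the same specific discharge q through every layer.
Σ(b_i/K_i) = 5.83/509 + 2.05/1.25 + 2.54/0.0330 = 78.62 d.
q = Δh / Σ(b_i/K_i) = 2.99 / 78.62 = 0.03803 m/day.
In each layer the seepage velocity is v_i = q/n_i, so the layer transit time is t_i = b_i·n_i / q:
  layer 1 (clean gravel): t_1 = 5.83 × 0.29 / 0.03803 = 44.46 d
  layer 2 (silty sand): t_2 = 2.05 × 0.18 / 0.03803 = 9.703 d
  layer 3 (silt): t_3 = 2.54 × 0.16 / 0.03803 = 10.69 d
Total t = Σ t_i = 64.85 days.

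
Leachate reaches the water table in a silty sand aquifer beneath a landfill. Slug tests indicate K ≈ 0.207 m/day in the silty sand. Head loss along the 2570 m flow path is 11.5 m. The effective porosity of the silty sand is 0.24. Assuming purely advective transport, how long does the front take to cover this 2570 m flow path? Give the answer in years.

1820

Hydraulic gradient i = Δh / L = 11.5 / 2570 = 0.004475.
Darcy flux q = K · i = 0.2070 × 0.004475 = 0.0009263 m/day.
Seepage velocity v = q / n_e = 0.0009263 / 0.24 = 0.003859 m/day.
Travel time t = L / v = 2570 / 0.003859 = 6.659e+05 days = 1823 years.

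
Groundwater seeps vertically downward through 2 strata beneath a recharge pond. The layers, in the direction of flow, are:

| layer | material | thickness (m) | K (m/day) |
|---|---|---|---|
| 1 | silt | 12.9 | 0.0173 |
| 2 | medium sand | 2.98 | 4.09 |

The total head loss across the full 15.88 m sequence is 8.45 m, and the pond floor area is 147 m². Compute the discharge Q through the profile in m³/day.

Flow is perpendicular to layering, so the layers act in series and the equivalent K is the thickness-weighted harmonic mean.
Total thickness L = 12.9 + 2.98 = 15.88 m.
Σ(b_i/K_i) = 12.9/0.0173 + 2.98/4.09 = 746.4 d.
K_eq = L / Σ(b_i/K_i) = 15.88 / 746.4 = 0.02128 m/day.
Q = K_eq · A · (Δh/L) = 0.02128 × 147 × (8.45/15.88) = 1.664 m³/day.

1.66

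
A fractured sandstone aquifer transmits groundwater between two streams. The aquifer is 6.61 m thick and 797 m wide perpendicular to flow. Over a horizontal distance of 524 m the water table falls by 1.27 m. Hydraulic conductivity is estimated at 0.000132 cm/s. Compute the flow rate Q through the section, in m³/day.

Convert K: 0.000132 cm/s × 864 = 0.1140 m/day.
Cross-sectional area A = 797 × 6.61 = 5268 m².
Hydraulic gradient i = Δh / L = 1.27 / 524 = 0.002424.
Darcy's law: Q = K · A · i = 0.1140 × 5268 × 0.002424 = 1.456 m³/day.

1.46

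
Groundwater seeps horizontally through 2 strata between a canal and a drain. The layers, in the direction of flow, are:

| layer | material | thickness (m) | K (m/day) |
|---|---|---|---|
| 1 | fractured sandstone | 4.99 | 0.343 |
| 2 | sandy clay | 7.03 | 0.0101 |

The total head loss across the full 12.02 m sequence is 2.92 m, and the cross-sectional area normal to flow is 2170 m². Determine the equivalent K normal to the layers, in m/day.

Flow is perpendicular to layering, so the layers act in series and the equivalent K is the thickness-weighted harmonic mean.
Total thickness L = 4.99 + 7.03 = 12.02 m.
Σ(b_i/K_i) = 4.99/0.343 + 7.03/0.0101 = 710.6 d.
K_eq = L / Σ(b_i/K_i) = 12.02 / 710.6 = 0.01692 m/day.

0.0169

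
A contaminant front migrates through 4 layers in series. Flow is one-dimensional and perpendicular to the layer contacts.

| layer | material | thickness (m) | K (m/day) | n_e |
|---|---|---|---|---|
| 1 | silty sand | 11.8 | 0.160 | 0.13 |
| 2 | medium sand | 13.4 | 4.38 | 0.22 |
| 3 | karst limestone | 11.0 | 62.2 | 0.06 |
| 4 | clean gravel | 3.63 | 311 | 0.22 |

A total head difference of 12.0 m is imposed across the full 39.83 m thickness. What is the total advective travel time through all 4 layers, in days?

With flow normal to the layers, continuity requires the same specific discharge q through every layer.
Σ(b_i/K_i) = 11.8/0.160 + 13.4/4.38 + 11.0/62.2 + 3.63/311 = 77.00 d.
q = Δh / Σ(b_i/K_i) = 12.0 / 77.00 = 0.1558 m/day.
In each layer the seepage velocity is v_i = q/n_i, so the layer transit time is t_i = b_i·n_i / q:
  layer 1 (silty sand): t_1 = 11.8 × 0.13 / 0.1558 = 9.843 d
  layer 2 (medium sand): t_2 = 13.4 × 0.22 / 0.1558 = 18.92 d
  layer 3 (karst limestone): t_3 = 11.0 × 0.06 / 0.1558 = 4.235 d
  layer 4 (clean gravel): t_4 = 3.63 × 0.22 / 0.1558 = 5.124 d
Total t = Σ t_i = 38.12 days.

38.1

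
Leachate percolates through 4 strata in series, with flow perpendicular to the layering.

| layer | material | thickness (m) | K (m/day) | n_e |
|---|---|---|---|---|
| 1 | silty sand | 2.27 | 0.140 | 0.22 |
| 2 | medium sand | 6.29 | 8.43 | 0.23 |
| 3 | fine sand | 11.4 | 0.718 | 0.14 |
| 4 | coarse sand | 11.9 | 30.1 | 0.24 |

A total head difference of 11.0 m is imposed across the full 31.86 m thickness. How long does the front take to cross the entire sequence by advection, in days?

19.3

With flow normal to the layers, continuity requires the same specific discharge q through every layer.
Σ(b_i/K_i) = 2.27/0.140 + 6.29/8.43 + 11.4/0.718 + 11.9/30.1 = 33.23 d.
q = Δh / Σ(b_i/K_i) = 11.0 / 33.23 = 0.3310 m/day.
In each layer the seepage velocity is v_i = q/n_i, so the layer transit time is t_i = b_i·n_i / q:
  layer 1 (silty sand): t_1 = 2.27 × 0.22 / 0.3310 = 1.509 d
  layer 2 (medium sand): t_2 = 6.29 × 0.23 / 0.3310 = 4.371 d
  layer 3 (fine sand): t_3 = 11.4 × 0.14 / 0.3310 = 4.822 d
  layer 4 (coarse sand): t_4 = 11.9 × 0.24 / 0.3310 = 8.629 d
Total t = Σ t_i = 19.33 days.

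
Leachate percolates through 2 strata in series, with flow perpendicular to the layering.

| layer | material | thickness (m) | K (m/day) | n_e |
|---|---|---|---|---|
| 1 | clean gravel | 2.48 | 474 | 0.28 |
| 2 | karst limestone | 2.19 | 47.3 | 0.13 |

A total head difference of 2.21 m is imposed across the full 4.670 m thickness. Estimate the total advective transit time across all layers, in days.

With flow normal to the layers, continuity requires the same specific discharge q through every layer.
Σ(b_i/K_i) = 2.48/474 + 2.19/47.3 = 0.05153 d.
q = Δh / Σ(b_i/K_i) = 2.21 / 0.05153 = 42.89 m/day.
In each layer the seepage velocity is v_i = q/n_i, so the layer transit time is t_i = b_i·n_i / q:
  layer 1 (clean gravel): t_1 = 2.48 × 0.28 / 42.89 = 0.01619 d
  layer 2 (karst limestone): t_2 = 2.19 × 0.13 / 42.89 = 0.006639 d
Total t = Σ t_i = 0.02283 days.

0.0228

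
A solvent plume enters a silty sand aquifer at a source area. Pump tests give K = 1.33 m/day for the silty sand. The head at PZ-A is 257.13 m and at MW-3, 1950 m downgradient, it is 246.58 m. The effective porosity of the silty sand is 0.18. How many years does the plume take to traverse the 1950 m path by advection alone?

134

Hydraulic gradient i = (257.13 − 246.58) / 1950 = 10.55 / 1950 = 0.005410.
Darcy flux q = K · i = 1.330 × 0.005410 = 0.007196 m/day.
Seepage velocity v = q / n_e = 0.007196 / 0.18 = 0.03998 m/day.
Travel time t = L / v = 1950 / 0.03998 = 48780 days = 133.6 years.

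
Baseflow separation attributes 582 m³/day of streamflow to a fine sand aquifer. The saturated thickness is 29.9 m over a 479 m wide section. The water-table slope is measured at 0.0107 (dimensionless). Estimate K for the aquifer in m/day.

3.80

Cross-sectional area A = 479 × 29.9 = 14322 m².
Hydraulic gradient i = 0.0107.
From Q = K·A·i, K = Q / (A·i) = 582 / (14322 × 0.01070) = 3.798 m/day.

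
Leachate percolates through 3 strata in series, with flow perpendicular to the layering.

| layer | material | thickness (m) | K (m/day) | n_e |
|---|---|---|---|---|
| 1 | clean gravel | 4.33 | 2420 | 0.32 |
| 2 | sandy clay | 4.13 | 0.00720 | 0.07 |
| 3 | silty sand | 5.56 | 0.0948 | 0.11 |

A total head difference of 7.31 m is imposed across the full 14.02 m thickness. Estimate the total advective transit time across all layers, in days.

With flow normal to the layers, continuity requires the same specific discharge q through every layer.
Σ(b_i/K_i) = 4.33/2420 + 4.13/0.00720 + 5.56/0.0948 = 632.3 d.
q = Δh / Σ(b_i/K_i) = 7.31 / 632.3 = 0.01156 m/day.
In each layer the seepage velocity is v_i = q/n_i, so the layer transit time is t_i = b_i·n_i / q:
  layer 1 (clean gravel): t_1 = 4.33 × 0.32 / 0.01156 = 119.8 d
  layer 2 (sandy clay): t_2 = 4.13 × 0.07 / 0.01156 = 25.01 d
  layer 3 (silty sand): t_3 = 5.56 × 0.11 / 0.01156 = 52.90 d
Total t = Σ t_i = 197.7 days.

198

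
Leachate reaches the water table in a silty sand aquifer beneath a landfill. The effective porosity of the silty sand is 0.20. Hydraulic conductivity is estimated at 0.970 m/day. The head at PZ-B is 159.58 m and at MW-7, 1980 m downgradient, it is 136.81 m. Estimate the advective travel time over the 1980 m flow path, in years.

Hydraulic gradient i = (159.58 − 136.81) / 1980 = 22.77 / 1980 = 0.01150.
Darcy flux q = K · i = 0.9700 × 0.01150 = 0.01115 m/day.
Seepage velocity v = q / n_e = 0.01115 / 0.20 = 0.05577 m/day.
Travel time t = L / v = 1980 / 0.05577 = 35500 days = 97.19 years.

97.2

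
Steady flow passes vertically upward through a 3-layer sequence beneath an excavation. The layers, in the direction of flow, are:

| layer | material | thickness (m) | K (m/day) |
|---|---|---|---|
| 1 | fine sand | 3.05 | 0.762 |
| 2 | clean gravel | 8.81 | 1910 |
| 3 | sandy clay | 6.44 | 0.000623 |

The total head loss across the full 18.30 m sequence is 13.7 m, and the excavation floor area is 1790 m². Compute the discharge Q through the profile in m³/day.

2.37

Flow is perpendicular to layering, so the layers act in series and the equivalent K is the thickness-weighted harmonic mean.
Total thickness L = 3.05 + 8.81 + 6.44 = 18.30 m.
Σ(b_i/K_i) = 3.05/0.762 + 8.81/1910 + 6.44/0.000623 = 10341 d.
K_eq = L / Σ(b_i/K_i) = 18.30 / 10341 = 0.001770 m/day.
Q = K_eq · A · (Δh/L) = 0.001770 × 1790 × (13.7/18.30) = 2.371 m³/day.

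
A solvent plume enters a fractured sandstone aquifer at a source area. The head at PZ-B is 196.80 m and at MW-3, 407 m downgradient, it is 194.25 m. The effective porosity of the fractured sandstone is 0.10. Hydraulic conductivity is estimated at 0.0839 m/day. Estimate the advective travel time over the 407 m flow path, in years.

Hydraulic gradient i = (196.80 − 194.25) / 407 = 2.55 / 407 = 0.006265.
Darcy flux q = K · i = 0.08390 × 0.006265 = 0.0005257 m/day.
Seepage velocity v = q / n_e = 0.0005257 / 0.10 = 0.005257 m/day.
Travel time t = L / v = 407 / 0.005257 = 77426 days = 212.0 years.

212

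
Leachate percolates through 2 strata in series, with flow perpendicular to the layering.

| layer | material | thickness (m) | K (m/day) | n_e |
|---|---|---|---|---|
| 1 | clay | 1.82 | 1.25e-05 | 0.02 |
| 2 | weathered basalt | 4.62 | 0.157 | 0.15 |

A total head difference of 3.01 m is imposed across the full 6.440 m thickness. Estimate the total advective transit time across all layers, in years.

With flow normal to the layers, continuity requires the same specific discharge q through every layer.
Σ(b_i/K_i) = 1.82/1.25e-05 + 4.62/0.157 = 1.456e+05 d.
q = Δh / Σ(b_i/K_i) = 3.01 / 1.456e+05 = 2.067e-05 m/day.
In each layer the seepage velocity is v_i = q/n_i, so the layer transit time is t_i = b_i·n_i / q:
  layer 1 (clay): t_1 = 1.82 × 0.02 / 2.067e-05 = 1761 d
  layer 2 (weathered basalt): t_2 = 4.62 × 0.15 / 2.067e-05 = 33529 d
Total t = Σ t_i = 35290 days = 96.62 years.

96.6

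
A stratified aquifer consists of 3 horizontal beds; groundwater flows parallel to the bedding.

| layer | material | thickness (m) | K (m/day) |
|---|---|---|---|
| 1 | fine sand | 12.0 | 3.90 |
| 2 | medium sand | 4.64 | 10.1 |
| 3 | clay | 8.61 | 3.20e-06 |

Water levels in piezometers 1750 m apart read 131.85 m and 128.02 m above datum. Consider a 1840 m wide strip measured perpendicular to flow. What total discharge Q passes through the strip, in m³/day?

Flow is parallel to layering, so each bed carries its own Darcy discharge and the transmissivities add.
Σ(K_i·b_i) = 3.90×12.0 + 10.1×4.64 + 3.20e-06×8.61 = 93.66 m²/day.
Hydraulic gradient i = (131.85 − 128.02) / 1750 = 3.83 / 1750 = 0.002189.
Q = Σ(K_i·b_i) · W · i = 93.66 × 1840 × 0.002189 = 377.2 m³/day.

377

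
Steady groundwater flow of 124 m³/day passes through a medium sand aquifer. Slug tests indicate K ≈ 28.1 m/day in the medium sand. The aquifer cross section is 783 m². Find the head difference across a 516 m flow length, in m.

2.91

From Q = K·A·i, i = Q / (K·A) = 124 / (28.10 × 783.0) = 0.005636.
Head loss Δh = i · L = 0.005636 × 516 = 2.908 m.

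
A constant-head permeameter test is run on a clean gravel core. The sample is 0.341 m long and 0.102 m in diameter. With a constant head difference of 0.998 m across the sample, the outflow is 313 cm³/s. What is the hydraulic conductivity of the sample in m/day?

1130

Cross-sectional area A = π·(d/2)² = π × (0.102/2)² = 0.008171 m².
Convert discharge: 313 cm³/s = 0.0003130 m³/s.
Darcy's law rearranged: K = Q·L / (A·Δh) = 0.0003130 × 0.341 / (0.008171 × 0.998) = 0.01309 m/s = 1131 m/day.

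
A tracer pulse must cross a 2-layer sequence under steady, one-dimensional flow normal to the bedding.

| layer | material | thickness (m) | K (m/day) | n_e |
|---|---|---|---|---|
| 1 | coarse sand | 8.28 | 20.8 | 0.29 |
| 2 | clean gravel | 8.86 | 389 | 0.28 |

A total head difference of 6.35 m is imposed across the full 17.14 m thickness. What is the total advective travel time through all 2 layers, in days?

With flow normal to the layers, continuity requires the same specific discharge q through every layer.
Σ(b_i/K_i) = 8.28/20.8 + 8.86/389 = 0.4209 d.
q = Δh / Σ(b_i/K_i) = 6.35 / 0.4209 = 15.09 m/day.
In each layer the seepage velocity is v_i = q/n_i, so the layer transit time is t_i = b_i·n_i / q:
  layer 1 (coarse sand): t_1 = 8.28 × 0.29 / 15.09 = 0.1591 d
  layer 2 (clean gravel): t_2 = 8.86 × 0.28 / 15.09 = 0.1644 d
Total t = Σ t_i = 0.3236 days.

0.324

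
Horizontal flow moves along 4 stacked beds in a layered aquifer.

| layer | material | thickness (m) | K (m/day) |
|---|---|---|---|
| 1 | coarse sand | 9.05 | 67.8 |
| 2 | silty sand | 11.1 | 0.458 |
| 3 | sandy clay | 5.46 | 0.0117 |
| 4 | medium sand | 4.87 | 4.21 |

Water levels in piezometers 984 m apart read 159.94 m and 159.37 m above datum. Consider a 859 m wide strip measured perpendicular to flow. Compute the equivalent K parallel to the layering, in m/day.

21.0

Flow is parallel to layering, so each bed carries its own Darcy discharge and the transmissivities add.
Σ(K_i·b_i) = 67.8×9.05 + 0.458×11.1 + 0.0117×5.46 + 4.21×4.87 = 639.2 m²/day.
Total thickness b = 30.48 m, so K_eq = Σ(K_i·b_i)/b = 20.97 m/day.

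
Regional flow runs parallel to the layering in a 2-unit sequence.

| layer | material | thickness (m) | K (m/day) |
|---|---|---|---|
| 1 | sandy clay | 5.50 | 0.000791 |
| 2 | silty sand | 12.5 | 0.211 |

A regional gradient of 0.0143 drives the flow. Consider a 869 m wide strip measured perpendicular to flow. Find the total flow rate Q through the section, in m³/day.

32.8

Flow is parallel to layering, so each bed carries its own Darcy discharge and the transmissivities add.
Σ(K_i·b_i) = 0.000791×5.50 + 0.211×12.5 = 2.642 m²/day.
Hydraulic gradient i = 0.0143.
Q = Σ(K_i·b_i) · W · i = 2.642 × 869 × 0.01430 = 32.83 m³/day.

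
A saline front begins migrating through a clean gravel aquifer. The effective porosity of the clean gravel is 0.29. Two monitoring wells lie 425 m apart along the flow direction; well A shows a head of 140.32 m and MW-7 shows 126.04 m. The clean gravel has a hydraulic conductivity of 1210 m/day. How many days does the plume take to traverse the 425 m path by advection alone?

Hydraulic gradient i = (140.32 − 126.04) / 425 = 14.28 / 425 = 0.03360.
Darcy flux q = K · i = 1210 × 0.03360 = 40.66 m/day.
Seepage velocity v = q / n_e = 40.66 / 0.29 = 140.2 m/day.
Travel time t = L / v = 425 / 140.2 = 3.032 days.

3.03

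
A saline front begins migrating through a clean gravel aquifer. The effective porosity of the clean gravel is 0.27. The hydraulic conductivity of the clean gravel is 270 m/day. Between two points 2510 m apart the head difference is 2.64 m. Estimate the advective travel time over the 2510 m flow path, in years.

Hydraulic gradient i = Δh / L = 2.64 / 2510 = 0.001052.
Darcy flux q = K · i = 270.0 × 0.001052 = 0.2840 m/day.
Seepage velocity v = q / n_e = 0.2840 / 0.27 = 1.052 m/day.
Travel time t = L / v = 2510 / 1.052 = 2386 days = 6.534 years.

6.53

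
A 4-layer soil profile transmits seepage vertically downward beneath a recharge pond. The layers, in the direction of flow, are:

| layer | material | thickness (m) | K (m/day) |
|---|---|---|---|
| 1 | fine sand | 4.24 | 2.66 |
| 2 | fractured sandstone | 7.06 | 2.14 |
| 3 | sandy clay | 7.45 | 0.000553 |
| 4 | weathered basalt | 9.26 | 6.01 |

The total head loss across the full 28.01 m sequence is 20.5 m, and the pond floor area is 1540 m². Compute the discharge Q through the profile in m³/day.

2.34

Flow is perpendicular to layering, so the layers act in series and the equivalent K is the thickness-weighted harmonic mean.
Total thickness L = 4.24 + 7.06 + 7.45 + 9.26 = 28.01 m.
Σ(b_i/K_i) = 4.24/2.66 + 7.06/2.14 + 7.45/0.000553 + 9.26/6.01 = 13478 d.
K_eq = L / Σ(b_i/K_i) = 28.01 / 13478 = 0.002078 m/day.
Q = K_eq · A · (Δh/L) = 0.002078 × 1540 × (20.5/28.01) = 2.342 m³/day.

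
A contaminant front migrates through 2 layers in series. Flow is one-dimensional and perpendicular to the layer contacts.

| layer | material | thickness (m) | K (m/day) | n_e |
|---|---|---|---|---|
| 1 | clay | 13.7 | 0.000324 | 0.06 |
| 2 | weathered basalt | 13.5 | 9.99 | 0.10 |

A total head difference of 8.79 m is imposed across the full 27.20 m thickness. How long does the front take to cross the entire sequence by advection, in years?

With flow normal to the layers, continuity requires the same specific discharge q through every layer.
Σ(b_i/K_i) = 13.7/0.000324 + 13.5/9.99 = 42285 d.
q = Δh / Σ(b_i/K_i) = 8.79 / 42285 = 0.0002079 m/day.
In each layer the seepage velocity is v_i = q/n_i, so the layer transit time is t_i = b_i·n_i / q:
  layer 1 (clay): t_1 = 13.7 × 0.06 / 0.0002079 = 3954 d
  layer 2 (weathered basalt): t_2 = 13.5 × 0.10 / 0.0002079 = 6494 d
Total t = Σ t_i = 10449 days = 28.61 years.

28.6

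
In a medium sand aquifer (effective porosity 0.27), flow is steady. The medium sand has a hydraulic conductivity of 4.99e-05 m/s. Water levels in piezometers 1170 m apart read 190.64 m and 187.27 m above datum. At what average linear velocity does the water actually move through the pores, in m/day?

Convert K: 4.99e-05 m/s × 86400 = 4.311 m/day.
Hydraulic gradient i = (190.64 − 187.27) / 1170 = 3.37 / 1170 = 0.002880.
Darcy flux q = K · i = 4.311 × 0.002880 = 0.01242 m/day.
Seepage velocity v = q / n_e = 0.01242 / 0.27 = 0.04599 m/day.

0.0460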